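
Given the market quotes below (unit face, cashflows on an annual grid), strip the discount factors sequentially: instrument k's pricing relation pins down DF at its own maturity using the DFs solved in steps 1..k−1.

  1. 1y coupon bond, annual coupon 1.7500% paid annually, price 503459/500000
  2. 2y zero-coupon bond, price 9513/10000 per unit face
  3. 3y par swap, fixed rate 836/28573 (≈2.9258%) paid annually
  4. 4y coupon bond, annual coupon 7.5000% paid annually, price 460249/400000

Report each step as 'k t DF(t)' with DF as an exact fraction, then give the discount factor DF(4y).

step 1 [1y] bond c/1=7/400: DF=(503459/500000 − 7/400·(0))/(1+7/400) = 1237/1250 ≈ 0.989600
step 2 [2y] zero: DF = P = 9513/10000 ≈ 0.951300
step 3 [3y] swap r/1=836/28573: DF=(1 − 836/28573·(0.989600+0.951300))/(1+836/28573) = 2291/2500 ≈ 0.916400
step 4 [4y] bond c/1=3/40: DF=(460249/400000 − 3/40·(0.989600+0.951300+0.916400))/(1+3/40) = 871/1000 ≈ 0.871000

1 1 1237/1250
2 2 9513/10000
3 3 2291/2500
4 4 871/1000
DF(4y) = 871/1000 ≈ 0.871000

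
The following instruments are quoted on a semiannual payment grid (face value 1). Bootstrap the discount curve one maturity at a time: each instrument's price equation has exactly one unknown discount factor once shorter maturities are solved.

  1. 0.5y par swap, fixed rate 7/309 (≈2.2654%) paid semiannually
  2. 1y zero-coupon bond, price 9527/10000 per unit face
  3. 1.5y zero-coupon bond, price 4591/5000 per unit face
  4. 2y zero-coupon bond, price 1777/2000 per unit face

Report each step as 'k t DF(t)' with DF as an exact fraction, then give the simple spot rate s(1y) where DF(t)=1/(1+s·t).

1 1/2 618/625
2 1 9527/10000
3 3/2 4591/5000
4 2 1777/2000
s(1y) = (1/(9527/10000) − 1)/(1) = 473/9527 ≈ 4.9648%

step 1 [0.5y] swap r/2=7/618: DF=(1 − 7/618·(0))/(1+7/618) = 618/625 ≈ 0.988800
step 2 [1y] zero: DF = P = 9527/10000 ≈ 0.952700
step 3 [1.5y] zero: DF = P = 4591/5000 ≈ 0.918200
step 4 [2y] zero: DF = P = 1777/2000 ≈ 0.888500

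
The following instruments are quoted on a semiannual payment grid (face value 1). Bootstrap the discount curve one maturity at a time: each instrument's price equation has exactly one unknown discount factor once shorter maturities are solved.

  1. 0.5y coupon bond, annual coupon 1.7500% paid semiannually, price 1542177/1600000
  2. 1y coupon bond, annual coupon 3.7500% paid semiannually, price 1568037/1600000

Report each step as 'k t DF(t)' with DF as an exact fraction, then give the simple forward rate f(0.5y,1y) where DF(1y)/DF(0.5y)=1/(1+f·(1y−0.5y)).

step 1 [0.5y] bond c/2=7/800: DF=(1542177/1600000 − 7/800·(0))/(1+7/800) = 1911/2000 ≈ 0.955500
step 2 [1y] bond c/2=3/160: DF=(1568037/1600000 − 3/160·(0.955500))/(1+3/160) = 2361/2500 ≈ 0.944400

1 1/2 1911/2000
2 1 2361/2500
f(0.5y,1y) = ((1911/2000)/(2361/2500) − 1)/(1/2) = 37/1574 ≈ 2.3507%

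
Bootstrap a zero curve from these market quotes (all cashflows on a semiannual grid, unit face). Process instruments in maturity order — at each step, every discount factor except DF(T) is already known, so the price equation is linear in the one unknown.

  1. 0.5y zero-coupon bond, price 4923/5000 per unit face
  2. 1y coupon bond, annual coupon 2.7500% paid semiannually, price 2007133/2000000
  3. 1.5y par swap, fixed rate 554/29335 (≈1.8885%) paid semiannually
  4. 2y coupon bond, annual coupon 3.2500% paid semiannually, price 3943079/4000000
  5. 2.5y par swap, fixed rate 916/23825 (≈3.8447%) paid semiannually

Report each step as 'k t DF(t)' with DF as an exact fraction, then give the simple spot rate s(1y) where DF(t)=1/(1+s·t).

1 1/2 4923/5000
2 1 4883/5000
3 3/2 9723/10000
4 2 9231/10000
5 5/2 2271/2500
s(1y) = (1/(4883/5000) − 1)/(1) = 117/4883 ≈ 2.3961%

step 1 [0.5y] zero: DF = P = 4923/5000 ≈ 0.984600
step 2 [1y] bond c/2=11/800: DF=(2007133/2000000 − 11/800·(0.984600))/(1+11/800) = 4883/5000 ≈ 0.976600
step 3 [1.5y] swap r/2=277/29335: DF=(1 − 277/29335·(0.984600+0.976600))/(1+277/29335) = 9723/10000 ≈ 0.972300
step 4 [2y] bond c/2=13/800: DF=(3943079/4000000 − 13/800·(0.984600+0.976600+0.972300))/(1+13/800) = 9231/10000 ≈ 0.923100
step 5 [2.5y] swap r/2=458/23825: DF=(1 − 458/23825·(0.984600+0.976600+0.972300+0.923100))/(1+458/23825) = 2271/2500 ≈ 0.908400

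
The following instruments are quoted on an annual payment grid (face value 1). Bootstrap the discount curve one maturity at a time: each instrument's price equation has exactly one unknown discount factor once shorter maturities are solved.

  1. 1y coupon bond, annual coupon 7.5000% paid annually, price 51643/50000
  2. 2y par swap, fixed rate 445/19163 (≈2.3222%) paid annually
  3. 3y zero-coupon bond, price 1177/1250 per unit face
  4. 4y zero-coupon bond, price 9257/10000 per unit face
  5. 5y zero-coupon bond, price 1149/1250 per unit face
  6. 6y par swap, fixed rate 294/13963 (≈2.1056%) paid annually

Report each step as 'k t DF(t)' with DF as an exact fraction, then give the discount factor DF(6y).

step 1 [1y] bond c/1=3/40: DF=(51643/50000 − 3/40·(0))/(1+3/40) = 1201/1250 ≈ 0.960800
step 2 [2y] swap r/1=445/19163: DF=(1 − 445/19163·(0.960800))/(1+445/19163) = 1911/2000 ≈ 0.955500
step 3 [3y] zero: DF = P = 1177/1250 ≈ 0.941600
step 4 [4y] zero: DF = P = 9257/10000 ≈ 0.925700
step 5 [5y] zero: DF = P = 1149/1250 ≈ 0.919200
step 6 [6y] swap r/1=294/13963: DF=(1 − 294/13963·(0.960800+0.955500+0.941600+0.925700+0.919200))/(1+294/13963) = 1103/1250 ≈ 0.882400

1 1 1201/1250
2 2 1911/2000
3 3 1177/1250
4 4 9257/10000
5 5 1149/1250
6 6 1103/1250
DF(6y) = 1103/1250 ≈ 0.882400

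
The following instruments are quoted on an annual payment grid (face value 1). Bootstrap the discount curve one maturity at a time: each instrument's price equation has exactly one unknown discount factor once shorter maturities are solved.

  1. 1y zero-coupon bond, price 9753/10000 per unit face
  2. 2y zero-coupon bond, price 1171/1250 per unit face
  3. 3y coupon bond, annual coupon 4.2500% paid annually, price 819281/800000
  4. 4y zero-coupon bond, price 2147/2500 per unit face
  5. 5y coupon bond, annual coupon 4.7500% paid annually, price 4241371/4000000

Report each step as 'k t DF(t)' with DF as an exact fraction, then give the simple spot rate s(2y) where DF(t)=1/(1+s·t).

1 1 9753/10000
2 2 1171/1250
3 3 2261/2500
4 4 2147/2500
5 5 1057/1250
s(2y) = (1/(1171/1250) − 1)/(2) = 79/2342 ≈ 3.3732%

step 1 [1y] zero: DF = P = 9753/10000 ≈ 0.975300
step 2 [2y] zero: DF = P = 1171/1250 ≈ 0.936800
step 3 [3y] bond c/1=17/400: DF=(819281/800000 − 17/400·(0.975300+0.936800))/(1+17/400) = 2261/2500 ≈ 0.904400
step 4 [4y] zero: DF = P = 2147/2500 ≈ 0.858800
step 5 [5y] bond c/1=19/400: DF=(4241371/4000000 − 19/400·(0.975300+0.936800+0.904400+0.858800))/(1+19/400) = 1057/1250 ≈ 0.845600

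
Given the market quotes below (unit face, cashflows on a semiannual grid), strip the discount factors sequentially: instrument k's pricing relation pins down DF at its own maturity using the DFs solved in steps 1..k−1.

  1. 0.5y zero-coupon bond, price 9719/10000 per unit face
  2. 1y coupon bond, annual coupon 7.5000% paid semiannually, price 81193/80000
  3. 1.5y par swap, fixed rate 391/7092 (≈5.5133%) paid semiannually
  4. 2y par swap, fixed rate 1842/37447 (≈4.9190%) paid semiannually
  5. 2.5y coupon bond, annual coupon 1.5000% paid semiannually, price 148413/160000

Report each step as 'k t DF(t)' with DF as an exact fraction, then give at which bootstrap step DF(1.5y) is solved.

step 1 [0.5y] zero: DF = P = 9719/10000 ≈ 0.971900
step 2 [1y] bond c/2=3/80: DF=(81193/80000 − 3/80·(0.971900))/(1+3/80) = 9431/10000 ≈ 0.943100
step 3 [1.5y] swap r/2=391/14184: DF=(1 − 391/14184·(0.971900+0.943100))/(1+391/14184) = 4609/5000 ≈ 0.921800
step 4 [2y] swap r/2=921/37447: DF=(1 − 921/37447·(0.971900+0.943100+0.921800))/(1+921/37447) = 9079/10000 ≈ 0.907900
step 5 [2.5y] bond c/2=3/400: DF=(148413/160000 − 3/400·(0.971900+0.943100+0.921800+0.907900))/(1+3/400) = 558/625 ≈ 0.892800

1 1/2 9719/10000
2 1 9431/10000
3 3/2 4609/5000
4 2 9079/10000
5 5/2 558/625
DF(1.5y) is solved at step 3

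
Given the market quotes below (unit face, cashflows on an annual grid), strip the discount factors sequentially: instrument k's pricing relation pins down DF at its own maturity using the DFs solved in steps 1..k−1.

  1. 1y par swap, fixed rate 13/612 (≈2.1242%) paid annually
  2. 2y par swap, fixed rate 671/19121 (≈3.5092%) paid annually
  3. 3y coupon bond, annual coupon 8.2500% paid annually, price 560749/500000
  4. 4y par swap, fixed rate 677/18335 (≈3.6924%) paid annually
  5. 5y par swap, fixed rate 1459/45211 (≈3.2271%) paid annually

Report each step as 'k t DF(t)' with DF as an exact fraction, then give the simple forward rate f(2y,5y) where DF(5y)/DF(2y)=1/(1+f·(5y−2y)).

1 1 612/625
2 2 9329/10000
3 3 8903/10000
4 4 4323/5000
5 5 8541/10000
f(2y,5y) = ((9329/10000)/(8541/10000) − 1)/(3) = 788/25623 ≈ 3.0754%

step 1 [1y] swap r/1=13/612: DF=(1 − 13/612·(0))/(1+13/612) = 612/625 ≈ 0.979200
step 2 [2y] swap r/1=671/19121: DF=(1 − 671/19121·(0.979200))/(1+671/19121) = 9329/10000 ≈ 0.932900
step 3 [3y] bond c/1=33/400: DF=(560749/500000 − 33/400·(0.979200+0.932900))/(1+33/400) = 8903/10000 ≈ 0.890300
step 4 [4y] swap r/1=677/18335: DF=(1 − 677/18335·(0.979200+0.932900+0.890300))/(1+677/18335) = 4323/5000 ≈ 0.864600
step 5 [5y] swap r/1=1459/45211: DF=(1 − 1459/45211·(0.979200+0.932900+0.890300+0.864600))/(1+1459/45211) = 8541/10000 ≈ 0.854100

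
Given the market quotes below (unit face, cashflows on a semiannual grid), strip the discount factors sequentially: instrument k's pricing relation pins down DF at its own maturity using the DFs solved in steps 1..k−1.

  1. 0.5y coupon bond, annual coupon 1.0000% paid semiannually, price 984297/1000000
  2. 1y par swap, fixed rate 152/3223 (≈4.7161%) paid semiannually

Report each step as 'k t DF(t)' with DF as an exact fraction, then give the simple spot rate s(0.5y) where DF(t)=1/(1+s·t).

1 1/2 4897/5000
2 1 1193/1250
s(0.5y) = (1/(4897/5000) − 1)/(1/2) = 206/4897 ≈ 4.2067%

step 1 [0.5y] bond c/2=1/200: DF=(984297/1000000 − 1/200·(0))/(1+1/200) = 4897/5000 ≈ 0.979400
step 2 [1y] swap r/2=76/3223: DF=(1 − 76/3223·(0.979400))/(1+76/3223) = 1193/1250 ≈ 0.954400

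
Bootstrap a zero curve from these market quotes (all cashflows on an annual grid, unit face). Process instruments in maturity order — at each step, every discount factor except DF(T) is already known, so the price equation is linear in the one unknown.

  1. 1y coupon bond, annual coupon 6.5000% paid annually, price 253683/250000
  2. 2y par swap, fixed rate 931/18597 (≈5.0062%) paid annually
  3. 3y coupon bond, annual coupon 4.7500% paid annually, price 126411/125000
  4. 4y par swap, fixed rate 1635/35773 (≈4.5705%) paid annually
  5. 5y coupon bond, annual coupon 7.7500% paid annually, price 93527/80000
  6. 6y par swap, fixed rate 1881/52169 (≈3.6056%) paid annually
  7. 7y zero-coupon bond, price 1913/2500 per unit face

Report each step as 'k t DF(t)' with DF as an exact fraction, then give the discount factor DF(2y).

1 1 1191/1250
2 2 9069/10000
3 3 8811/10000
4 4 1673/2000
5 5 8277/10000
6 6 8119/10000
7 7 1913/2500
DF(2y) = 9069/10000 ≈ 0.906900

step 1 [1y] bond c/1=13/200: DF=(253683/250000 − 13/200·(0))/(1+13/200) = 1191/1250 ≈ 0.952800
step 2 [2y] swap r/1=931/18597: DF=(1 − 931/18597·(0.952800))/(1+931/18597) = 9069/10000 ≈ 0.906900
step 3 [3y] bond c/1=19/400: DF=(126411/125000 − 19/400·(0.952800+0.906900))/(1+19/400) = 8811/10000 ≈ 0.881100
step 4 [4y] swap r/1=1635/35773: DF=(1 − 1635/35773·(0.952800+0.906900+0.881100))/(1+1635/35773) = 1673/2000 ≈ 0.836500
step 5 [5y] bond c/1=31/400: DF=(93527/80000 − 31/400·(0.952800+0.906900+0.881100+0.836500))/(1+31/400) = 8277/10000 ≈ 0.827700
step 6 [6y] swap r/1=1881/52169: DF=(1 − 1881/52169·(0.952800+0.906900+0.881100+0.836500+0.827700))/(1+1881/52169) = 8119/10000 ≈ 0.811900
step 7 [7y] zero: DF = P = 1913/2500 ≈ 0.765200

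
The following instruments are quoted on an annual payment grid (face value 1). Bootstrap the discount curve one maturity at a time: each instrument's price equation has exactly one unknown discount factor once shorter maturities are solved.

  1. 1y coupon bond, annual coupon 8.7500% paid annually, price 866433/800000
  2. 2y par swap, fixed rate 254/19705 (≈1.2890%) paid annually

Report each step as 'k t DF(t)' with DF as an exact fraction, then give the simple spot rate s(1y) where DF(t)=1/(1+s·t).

step 1 [1y] bond c/1=7/80: DF=(866433/800000 − 7/80·(0))/(1+7/80) = 9959/10000 ≈ 0.995900
step 2 [2y] swap r/1=254/19705: DF=(1 − 254/19705·(0.995900))/(1+254/19705) = 4873/5000 ≈ 0.974600

1 1 9959/10000
2 2 4873/5000
s(1y) = (1/(9959/10000) − 1)/(1) = 41/9959 ≈ 0.4117%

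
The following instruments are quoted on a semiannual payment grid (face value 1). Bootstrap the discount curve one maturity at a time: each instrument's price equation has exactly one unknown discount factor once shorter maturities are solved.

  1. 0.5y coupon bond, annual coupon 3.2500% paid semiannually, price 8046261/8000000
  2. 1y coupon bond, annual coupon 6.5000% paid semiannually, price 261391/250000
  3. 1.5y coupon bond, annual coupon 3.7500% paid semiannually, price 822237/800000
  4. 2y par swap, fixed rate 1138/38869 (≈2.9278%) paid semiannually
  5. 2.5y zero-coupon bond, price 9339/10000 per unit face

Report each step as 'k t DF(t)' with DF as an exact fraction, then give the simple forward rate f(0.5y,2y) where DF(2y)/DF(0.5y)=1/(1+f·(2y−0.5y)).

1 1/2 9897/10000
2 1 1963/2000
3 3/2 4863/5000
4 2 9431/10000
5 5/2 9339/10000
f(0.5y,2y) = ((9897/10000)/(9431/10000) − 1)/(3/2) = 932/28293 ≈ 3.2941%

step 1 [0.5y] bond c/2=13/800: DF=(8046261/8000000 − 13/800·(0))/(1+13/800) = 9897/10000 ≈ 0.989700
step 2 [1y] bond c/2=13/400: DF=(261391/250000 − 13/400·(0.989700))/(1+13/400) = 1963/2000 ≈ 0.981500
step 3 [1.5y] bond c/2=3/160: DF=(822237/800000 − 3/160·(0.989700+0.981500))/(1+3/160) = 4863/5000 ≈ 0.972600
step 4 [2y] swap r/2=569/38869: DF=(1 − 569/38869·(0.989700+0.981500+0.972600))/(1+569/38869) = 9431/10000 ≈ 0.943100
step 5 [2.5y] zero: DF = P = 9339/10000 ≈ 0.933900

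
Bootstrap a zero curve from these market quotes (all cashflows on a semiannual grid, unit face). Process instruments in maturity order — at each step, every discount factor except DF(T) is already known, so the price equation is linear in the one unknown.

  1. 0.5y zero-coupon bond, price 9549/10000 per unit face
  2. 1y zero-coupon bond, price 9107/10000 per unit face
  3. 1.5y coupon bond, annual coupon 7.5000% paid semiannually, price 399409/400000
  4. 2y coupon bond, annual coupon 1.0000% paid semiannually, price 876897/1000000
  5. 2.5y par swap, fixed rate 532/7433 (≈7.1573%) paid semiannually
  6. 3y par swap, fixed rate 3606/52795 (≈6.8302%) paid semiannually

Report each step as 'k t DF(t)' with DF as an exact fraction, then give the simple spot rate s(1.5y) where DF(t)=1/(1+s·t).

1 1/2 9549/10000
2 1 9107/10000
3 3/2 179/200
4 2 2147/2500
5 5/2 2101/2500
6 3 8197/10000
s(1.5y) = (1/(179/200) − 1)/(3/2) = 14/179 ≈ 7.8212%

step 1 [0.5y] zero: DF = P = 9549/10000 ≈ 0.954900
step 2 [1y] zero: DF = P = 9107/10000 ≈ 0.910700
step 3 [1.5y] bond c/2=3/80: DF=(399409/400000 − 3/80·(0.954900+0.910700))/(1+3/80) = 179/200 ≈ 0.895000
step 4 [2y] bond c/2=1/200: DF=(876897/1000000 − 1/200·(0.954900+0.910700+0.895000))/(1+1/200) = 2147/2500 ≈ 0.858800
step 5 [2.5y] swap r/2=266/7433: DF=(1 − 266/7433·(0.954900+0.910700+0.895000+0.858800))/(1+266/7433) = 2101/2500 ≈ 0.840400
step 6 [3y] swap r/2=1803/52795: DF=(1 − 1803/52795·(0.954900+0.910700+0.895000+0.858800+0.840400))/(1+1803/52795) = 8197/10000 ≈ 0.819700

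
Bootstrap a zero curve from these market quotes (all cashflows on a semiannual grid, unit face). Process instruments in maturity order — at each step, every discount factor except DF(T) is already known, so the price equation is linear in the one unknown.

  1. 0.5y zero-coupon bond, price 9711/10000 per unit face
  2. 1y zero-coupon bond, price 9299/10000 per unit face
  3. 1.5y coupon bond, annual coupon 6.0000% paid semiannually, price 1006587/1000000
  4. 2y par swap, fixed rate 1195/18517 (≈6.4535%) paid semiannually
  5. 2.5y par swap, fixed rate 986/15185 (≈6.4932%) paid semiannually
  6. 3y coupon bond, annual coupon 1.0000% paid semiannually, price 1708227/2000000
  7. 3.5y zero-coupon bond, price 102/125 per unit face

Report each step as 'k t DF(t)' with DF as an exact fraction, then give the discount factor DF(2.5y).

1 1/2 9711/10000
2 1 9299/10000
3 3/2 9219/10000
4 2 1761/2000
5 5/2 8521/10000
6 3 517/625
7 7/2 102/125
DF(2.5y) = 8521/10000 ≈ 0.852100

step 1 [0.5y] zero: DF = P = 9711/10000 ≈ 0.971100
step 2 [1y] zero: DF = P = 9299/10000 ≈ 0.929900
step 3 [1.5y] bond c/2=3/100: DF=(1006587/1000000 − 3/100·(0.971100+0.929900))/(1+3/100) = 9219/10000 ≈ 0.921900
step 4 [2y] swap r/2=1195/37034: DF=(1 − 1195/37034·(0.971100+0.929900+0.921900))/(1+1195/37034) = 1761/2000 ≈ 0.880500
step 5 [2.5y] swap r/2=493/15185: DF=(1 − 493/15185·(0.971100+0.929900+0.921900+0.880500))/(1+493/15185) = 8521/10000 ≈ 0.852100
step 6 [3y] bond c/2=1/200: DF=(1708227/2000000 − 1/200·(0.971100+0.929900+0.921900+0.880500+0.852100))/(1+1/200) = 517/625 ≈ 0.827200
step 7 [3.5y] zero: DF = P = 102/125 ≈ 0.816000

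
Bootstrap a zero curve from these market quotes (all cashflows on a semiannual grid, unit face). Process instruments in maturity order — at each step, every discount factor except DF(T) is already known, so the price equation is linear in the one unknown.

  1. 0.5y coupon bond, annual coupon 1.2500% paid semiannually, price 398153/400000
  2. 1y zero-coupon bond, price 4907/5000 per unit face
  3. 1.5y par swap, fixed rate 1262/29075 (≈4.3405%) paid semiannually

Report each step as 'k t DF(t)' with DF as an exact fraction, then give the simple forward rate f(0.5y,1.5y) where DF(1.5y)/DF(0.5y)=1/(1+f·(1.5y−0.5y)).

step 1 [0.5y] bond c/2=1/160: DF=(398153/400000 − 1/160·(0))/(1+1/160) = 2473/2500 ≈ 0.989200
step 2 [1y] zero: DF = P = 4907/5000 ≈ 0.981400
step 3 [1.5y] swap r/2=631/29075: DF=(1 − 631/29075·(0.989200+0.981400))/(1+631/29075) = 9369/10000 ≈ 0.936900

1 1/2 2473/2500
2 1 4907/5000
3 3/2 9369/10000
f(0.5y,1.5y) = ((2473/2500)/(9369/10000) − 1)/(1) = 523/9369 ≈ 5.5822%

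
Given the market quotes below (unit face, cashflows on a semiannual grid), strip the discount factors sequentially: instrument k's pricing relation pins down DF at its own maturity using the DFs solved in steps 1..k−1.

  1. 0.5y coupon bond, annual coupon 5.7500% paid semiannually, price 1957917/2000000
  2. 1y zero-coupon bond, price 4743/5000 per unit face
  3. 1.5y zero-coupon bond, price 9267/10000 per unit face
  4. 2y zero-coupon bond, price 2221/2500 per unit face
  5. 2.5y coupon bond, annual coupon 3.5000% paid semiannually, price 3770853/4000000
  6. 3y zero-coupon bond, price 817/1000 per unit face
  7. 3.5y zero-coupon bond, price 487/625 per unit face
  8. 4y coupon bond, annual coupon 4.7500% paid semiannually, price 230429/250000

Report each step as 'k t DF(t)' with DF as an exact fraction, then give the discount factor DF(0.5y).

1 1/2 2379/2500
2 1 4743/5000
3 3/2 9267/10000
4 2 2221/2500
5 5/2 4313/5000
6 3 817/1000
7 7/2 487/625
8 4 7571/10000
DF(0.5y) = 2379/2500 ≈ 0.951600

step 1 [0.5y] bond c/2=23/800: DF=(1957917/2000000 − 23/800·(0))/(1+23/800) = 2379/2500 ≈ 0.951600
step 2 [1y] zero: DF = P = 4743/5000 ≈ 0.948600
step 3 [1.5y] zero: DF = P = 9267/10000 ≈ 0.926700
step 4 [2y] zero: DF = P = 2221/2500 ≈ 0.888400
step 5 [2.5y] bond c/2=7/400: DF=(3770853/4000000 − 7/400·(0.951600+0.948600+0.926700+0.888400))/(1+7/400) = 4313/5000 ≈ 0.862600
step 6 [3y] zero: DF = P = 817/1000 ≈ 0.817000
step 7 [3.5y] zero: DF = P = 487/625 ≈ 0.779200
step 8 [4y] bond c/2=19/800: DF=(230429/250000 − 19/800·(0.951600+0.948600+0.926700+0.888400+0.862600+0.817000+0.779200))/(1+19/800) = 7571/10000 ≈ 0.757100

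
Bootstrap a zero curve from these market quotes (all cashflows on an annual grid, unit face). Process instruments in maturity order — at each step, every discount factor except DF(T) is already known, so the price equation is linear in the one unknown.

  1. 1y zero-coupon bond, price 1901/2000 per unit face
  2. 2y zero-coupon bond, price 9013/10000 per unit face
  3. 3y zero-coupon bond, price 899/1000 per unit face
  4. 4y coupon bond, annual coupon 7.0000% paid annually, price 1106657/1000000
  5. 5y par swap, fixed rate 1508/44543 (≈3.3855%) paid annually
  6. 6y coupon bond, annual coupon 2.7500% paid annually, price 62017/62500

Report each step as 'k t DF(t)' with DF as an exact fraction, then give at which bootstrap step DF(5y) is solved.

1 1 1901/2000
2 2 9013/10000
3 3 899/1000
4 4 8543/10000
5 5 2123/2500
6 6 1693/2000
DF(5y) is solved at step 5

step 1 [1y] zero: DF = P = 1901/2000 ≈ 0.950500
step 2 [2y] zero: DF = P = 9013/10000 ≈ 0.901300
step 3 [3y] zero: DF = P = 899/1000 ≈ 0.899000
step 4 [4y] bond c/1=7/100: DF=(1106657/1000000 − 7/100·(0.950500+0.901300+0.899000))/(1+7/100) = 8543/10000 ≈ 0.854300
step 5 [5y] swap r/1=1508/44543: DF=(1 − 1508/44543·(0.950500+0.901300+0.899000+0.854300))/(1+1508/44543) = 2123/2500 ≈ 0.849200
step 6 [6y] bond c/1=11/400: DF=(62017/62500 − 11/400·(0.950500+0.901300+0.899000+0.854300+0.849200))/(1+11/400) = 1693/2000 ≈ 0.846500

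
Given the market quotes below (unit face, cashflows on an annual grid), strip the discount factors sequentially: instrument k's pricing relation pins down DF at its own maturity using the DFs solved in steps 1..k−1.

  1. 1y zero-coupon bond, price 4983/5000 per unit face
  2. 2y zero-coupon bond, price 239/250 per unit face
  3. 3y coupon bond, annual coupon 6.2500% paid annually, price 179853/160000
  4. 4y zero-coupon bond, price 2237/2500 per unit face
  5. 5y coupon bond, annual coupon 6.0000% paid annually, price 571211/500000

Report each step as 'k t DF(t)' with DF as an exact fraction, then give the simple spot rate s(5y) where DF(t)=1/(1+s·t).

step 1 [1y] zero: DF = P = 4983/5000 ≈ 0.996600
step 2 [2y] zero: DF = P = 239/250 ≈ 0.956000
step 3 [3y] bond c/1=1/16: DF=(179853/160000 − 1/16·(0.996600+0.956000))/(1+1/16) = 9431/10000 ≈ 0.943100
step 4 [4y] zero: DF = P = 2237/2500 ≈ 0.894800
step 5 [5y] bond c/1=3/50: DF=(571211/500000 − 3/50·(0.996600+0.956000+0.943100+0.894800))/(1+3/50) = 1079/1250 ≈ 0.863200

1 1 4983/5000
2 2 239/250
3 3 9431/10000
4 4 2237/2500
5 5 1079/1250
s(5y) = (1/(1079/1250) − 1)/(5) = 171/5395 ≈ 3.1696%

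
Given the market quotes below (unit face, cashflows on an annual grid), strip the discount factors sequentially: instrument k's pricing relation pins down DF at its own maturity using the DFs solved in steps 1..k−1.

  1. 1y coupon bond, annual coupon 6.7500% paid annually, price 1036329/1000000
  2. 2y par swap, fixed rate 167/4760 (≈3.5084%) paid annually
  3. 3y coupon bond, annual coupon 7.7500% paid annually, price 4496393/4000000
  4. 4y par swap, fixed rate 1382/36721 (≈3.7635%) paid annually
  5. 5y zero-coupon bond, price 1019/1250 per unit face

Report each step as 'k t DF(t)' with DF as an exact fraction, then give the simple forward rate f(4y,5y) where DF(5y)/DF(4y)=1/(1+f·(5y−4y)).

1 1 2427/2500
2 2 2333/2500
3 3 9063/10000
4 4 4309/5000
5 5 1019/1250
f(4y,5y) = ((4309/5000)/(1019/1250) − 1)/(1) = 233/4076 ≈ 5.7164%

step 1 [1y] bond c/1=27/400: DF=(1036329/1000000 − 27/400·(0))/(1+27/400) = 2427/2500 ≈ 0.970800
step 2 [2y] swap r/1=167/4760: DF=(1 − 167/4760·(0.970800))/(1+167/4760) = 2333/2500 ≈ 0.933200
step 3 [3y] bond c/1=31/400: DF=(4496393/4000000 − 31/400·(0.970800+0.933200))/(1+31/400) = 9063/10000 ≈ 0.906300
step 4 [4y] swap r/1=1382/36721: DF=(1 − 1382/36721·(0.970800+0.933200+0.906300))/(1+1382/36721) = 4309/5000 ≈ 0.861800
step 5 [5y] zero: DF = P = 1019/1250 ≈ 0.815200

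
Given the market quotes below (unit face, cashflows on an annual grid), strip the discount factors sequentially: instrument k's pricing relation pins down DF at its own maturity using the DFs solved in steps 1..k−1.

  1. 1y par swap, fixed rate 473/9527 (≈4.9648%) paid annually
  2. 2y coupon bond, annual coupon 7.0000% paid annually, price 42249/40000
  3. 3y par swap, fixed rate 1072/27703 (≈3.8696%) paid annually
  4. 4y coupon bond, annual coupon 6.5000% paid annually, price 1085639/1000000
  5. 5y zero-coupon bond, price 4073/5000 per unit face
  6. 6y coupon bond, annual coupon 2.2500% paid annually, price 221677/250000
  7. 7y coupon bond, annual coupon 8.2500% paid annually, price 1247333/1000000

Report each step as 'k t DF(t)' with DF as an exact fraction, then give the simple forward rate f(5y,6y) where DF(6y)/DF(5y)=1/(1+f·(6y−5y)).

step 1 [1y] swap r/1=473/9527: DF=(1 − 473/9527·(0))/(1+473/9527) = 9527/10000 ≈ 0.952700
step 2 [2y] bond c/1=7/100: DF=(42249/40000 − 7/100·(0.952700))/(1+7/100) = 578/625 ≈ 0.924800
step 3 [3y] swap r/1=1072/27703: DF=(1 − 1072/27703·(0.952700+0.924800))/(1+1072/27703) = 558/625 ≈ 0.892800
step 4 [4y] bond c/1=13/200: DF=(1085639/1000000 − 13/200·(0.952700+0.924800+0.892800))/(1+13/200) = 8503/10000 ≈ 0.850300
step 5 [5y] zero: DF = P = 4073/5000 ≈ 0.814600
step 6 [6y] bond c/1=9/400: DF=(221677/250000 − 9/400·(0.952700+0.924800+0.892800+0.850300+0.814600))/(1+9/400) = 481/625 ≈ 0.769600
step 7 [7y] bond c/1=33/400: DF=(1247333/1000000 − 33/400·(0.952700+0.924800+0.892800+0.850300+0.814600+0.769600))/(1+33/400) = 1889/2500 ≈ 0.755600

1 1 9527/10000
2 2 578/625
3 3 558/625
4 4 8503/10000
5 5 4073/5000
6 6 481/625
7 7 1889/2500
f(5y,6y) = ((4073/5000)/(481/625) − 1)/(1) = 225/3848 ≈ 5.8472%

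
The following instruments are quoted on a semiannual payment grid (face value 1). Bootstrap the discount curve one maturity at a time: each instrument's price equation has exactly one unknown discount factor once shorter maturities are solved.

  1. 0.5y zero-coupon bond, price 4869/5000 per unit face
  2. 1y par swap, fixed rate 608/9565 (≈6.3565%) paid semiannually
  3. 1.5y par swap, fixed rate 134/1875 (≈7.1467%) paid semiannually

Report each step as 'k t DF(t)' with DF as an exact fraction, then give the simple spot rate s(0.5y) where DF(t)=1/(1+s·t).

1 1/2 4869/5000
2 1 587/625
3 3/2 1799/2000
s(0.5y) = (1/(4869/5000) − 1)/(1/2) = 262/4869 ≈ 5.3810%

step 1 [0.5y] zero: DF = P = 4869/5000 ≈ 0.973800
step 2 [1y] swap r/2=304/9565: DF=(1 − 304/9565·(0.973800))/(1+304/9565) = 587/625 ≈ 0.939200
step 3 [1.5y] swap r/2=67/1875: DF=(1 − 67/1875·(0.973800+0.939200))/(1+67/1875) = 1799/2000 ≈ 0.899500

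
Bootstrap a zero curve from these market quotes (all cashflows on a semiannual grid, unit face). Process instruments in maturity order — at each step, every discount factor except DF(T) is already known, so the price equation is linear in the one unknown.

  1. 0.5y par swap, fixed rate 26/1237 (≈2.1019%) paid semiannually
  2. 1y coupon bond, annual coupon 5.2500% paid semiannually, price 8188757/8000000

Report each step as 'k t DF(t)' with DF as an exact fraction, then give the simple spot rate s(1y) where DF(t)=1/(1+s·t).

1 1/2 1237/1250
2 1 9721/10000
s(1y) = (1/(9721/10000) − 1)/(1) = 279/9721 ≈ 2.8701%

step 1 [0.5y] swap r/2=13/1237: DF=(1 − 13/1237·(0))/(1+13/1237) = 1237/1250 ≈ 0.989600
step 2 [1y] bond c/2=21/800: DF=(8188757/8000000 − 21/800·(0.989600))/(1+21/800) = 9721/10000 ≈ 0.972100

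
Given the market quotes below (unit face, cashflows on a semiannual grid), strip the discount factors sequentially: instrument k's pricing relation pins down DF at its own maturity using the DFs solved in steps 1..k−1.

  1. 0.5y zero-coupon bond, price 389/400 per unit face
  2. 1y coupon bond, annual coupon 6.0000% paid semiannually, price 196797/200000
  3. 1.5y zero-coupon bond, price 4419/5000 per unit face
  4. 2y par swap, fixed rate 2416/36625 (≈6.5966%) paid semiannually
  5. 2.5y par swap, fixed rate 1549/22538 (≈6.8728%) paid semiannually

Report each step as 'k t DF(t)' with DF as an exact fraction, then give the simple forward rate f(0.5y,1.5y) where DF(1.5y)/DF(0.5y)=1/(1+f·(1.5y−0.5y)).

1 1/2 389/400
2 1 927/1000
3 3/2 4419/5000
4 2 1099/1250
5 5/2 8451/10000
f(0.5y,1.5y) = ((389/400)/(4419/5000) − 1)/(1) = 887/8838 ≈ 10.0362%

step 1 [0.5y] zero: DF = P = 389/400 ≈ 0.972500
step 2 [1y] bond c/2=3/100: DF=(196797/200000 − 3/100·(0.972500))/(1+3/100) = 927/1000 ≈ 0.927000
step 3 [1.5y] zero: DF = P = 4419/5000 ≈ 0.883800
step 4 [2y] swap r/2=1208/36625: DF=(1 − 1208/36625·(0.972500+0.927000+0.883800))/(1+1208/36625) = 1099/1250 ≈ 0.879200
step 5 [2.5y] swap r/2=1549/45076: DF=(1 − 1549/45076·(0.972500+0.927000+0.883800+0.879200))/(1+1549/45076) = 8451/10000 ≈ 0.845100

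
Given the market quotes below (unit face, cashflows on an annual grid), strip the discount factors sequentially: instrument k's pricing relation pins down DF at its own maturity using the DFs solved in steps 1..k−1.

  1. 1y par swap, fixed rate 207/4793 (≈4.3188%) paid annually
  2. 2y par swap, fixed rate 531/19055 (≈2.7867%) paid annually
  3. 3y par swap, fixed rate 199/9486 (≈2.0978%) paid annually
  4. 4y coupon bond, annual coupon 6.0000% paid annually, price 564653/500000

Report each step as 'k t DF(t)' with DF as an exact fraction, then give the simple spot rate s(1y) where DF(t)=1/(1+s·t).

step 1 [1y] swap r/1=207/4793: DF=(1 − 207/4793·(0))/(1+207/4793) = 4793/5000 ≈ 0.958600
step 2 [2y] swap r/1=531/19055: DF=(1 − 531/19055·(0.958600))/(1+531/19055) = 9469/10000 ≈ 0.946900
step 3 [3y] swap r/1=199/9486: DF=(1 − 199/9486·(0.958600+0.946900))/(1+199/9486) = 9403/10000 ≈ 0.940300
step 4 [4y] bond c/1=3/50: DF=(564653/500000 − 3/50·(0.958600+0.946900+0.940300))/(1+3/50) = 9043/10000 ≈ 0.904300

1 1 4793/5000
2 2 9469/10000
3 3 9403/10000
4 4 9043/10000
s(1y) = (1/(4793/5000) − 1)/(1) = 207/4793 ≈ 4.3188%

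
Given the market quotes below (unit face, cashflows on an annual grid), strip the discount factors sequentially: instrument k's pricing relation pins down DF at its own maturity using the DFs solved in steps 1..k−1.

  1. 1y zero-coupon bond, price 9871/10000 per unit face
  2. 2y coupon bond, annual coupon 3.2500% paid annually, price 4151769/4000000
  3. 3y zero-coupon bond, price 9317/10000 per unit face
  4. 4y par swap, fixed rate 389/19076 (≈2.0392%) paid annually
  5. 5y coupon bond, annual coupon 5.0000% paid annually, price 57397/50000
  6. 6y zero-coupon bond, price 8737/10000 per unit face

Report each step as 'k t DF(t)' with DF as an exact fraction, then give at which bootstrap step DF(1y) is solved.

step 1 [1y] zero: DF = P = 9871/10000 ≈ 0.987100
step 2 [2y] bond c/1=13/400: DF=(4151769/4000000 − 13/400·(0.987100))/(1+13/400) = 4871/5000 ≈ 0.974200
step 3 [3y] zero: DF = P = 9317/10000 ≈ 0.931700
step 4 [4y] swap r/1=389/19076: DF=(1 − 389/19076·(0.987100+0.974200+0.931700))/(1+389/19076) = 4611/5000 ≈ 0.922200
step 5 [5y] bond c/1=1/20: DF=(57397/50000 − 1/20·(0.987100+0.974200+0.931700+0.922200))/(1+1/20) = 2279/2500 ≈ 0.911600
step 6 [6y] zero: DF = P = 8737/10000 ≈ 0.873700

1 1 9871/10000
2 2 4871/5000
3 3 9317/10000
4 4 4611/5000
5 5 2279/2500
6 6 8737/10000
DF(1y) is solved at step 1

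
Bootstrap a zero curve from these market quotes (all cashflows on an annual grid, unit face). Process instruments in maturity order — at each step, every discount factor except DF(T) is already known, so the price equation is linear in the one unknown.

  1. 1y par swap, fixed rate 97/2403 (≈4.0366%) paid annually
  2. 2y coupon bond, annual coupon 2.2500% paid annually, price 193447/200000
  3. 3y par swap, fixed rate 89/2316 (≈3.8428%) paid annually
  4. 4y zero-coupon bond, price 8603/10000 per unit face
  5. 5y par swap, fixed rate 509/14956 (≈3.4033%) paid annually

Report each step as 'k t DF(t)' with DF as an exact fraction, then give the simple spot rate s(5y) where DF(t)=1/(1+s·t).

step 1 [1y] swap r/1=97/2403: DF=(1 − 97/2403·(0))/(1+97/2403) = 2403/2500 ≈ 0.961200
step 2 [2y] bond c/1=9/400: DF=(193447/200000 − 9/400·(0.961200))/(1+9/400) = 578/625 ≈ 0.924800
step 3 [3y] swap r/1=89/2316: DF=(1 − 89/2316·(0.961200+0.924800))/(1+89/2316) = 2233/2500 ≈ 0.893200
step 4 [4y] zero: DF = P = 8603/10000 ≈ 0.860300
step 5 [5y] swap r/1=509/14956: DF=(1 − 509/14956·(0.961200+0.924800+0.893200+0.860300))/(1+509/14956) = 8473/10000 ≈ 0.847300

1 1 2403/2500
2 2 578/625
3 3 2233/2500
4 4 8603/10000
5 5 8473/10000
s(5y) = (1/(8473/10000) − 1)/(5) = 1527/42365 ≈ 3.6044%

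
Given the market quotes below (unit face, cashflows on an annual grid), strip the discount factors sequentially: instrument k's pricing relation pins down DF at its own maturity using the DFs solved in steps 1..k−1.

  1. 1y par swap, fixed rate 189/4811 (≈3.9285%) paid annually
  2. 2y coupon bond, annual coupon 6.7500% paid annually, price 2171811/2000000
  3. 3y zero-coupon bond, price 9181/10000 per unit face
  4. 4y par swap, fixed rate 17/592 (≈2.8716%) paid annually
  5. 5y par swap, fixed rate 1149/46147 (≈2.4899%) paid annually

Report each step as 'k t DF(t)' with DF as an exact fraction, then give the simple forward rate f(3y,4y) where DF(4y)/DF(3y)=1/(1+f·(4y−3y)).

step 1 [1y] swap r/1=189/4811: DF=(1 − 189/4811·(0))/(1+189/4811) = 4811/5000 ≈ 0.962200
step 2 [2y] bond c/1=27/400: DF=(2171811/2000000 − 27/400·(0.962200))/(1+27/400) = 2391/2500 ≈ 0.956400
step 3 [3y] zero: DF = P = 9181/10000 ≈ 0.918100
step 4 [4y] swap r/1=17/592: DF=(1 − 17/592·(0.962200+0.956400+0.918100))/(1+17/592) = 8929/10000 ≈ 0.892900
step 5 [5y] swap r/1=1149/46147: DF=(1 − 1149/46147·(0.962200+0.956400+0.918100+0.892900))/(1+1149/46147) = 8851/10000 ≈ 0.885100

1 1 4811/5000
2 2 2391/2500
3 3 9181/10000
4 4 8929/10000
5 5 8851/10000
f(3y,4y) = ((9181/10000)/(8929/10000) − 1)/(1) = 252/8929 ≈ 2.8223%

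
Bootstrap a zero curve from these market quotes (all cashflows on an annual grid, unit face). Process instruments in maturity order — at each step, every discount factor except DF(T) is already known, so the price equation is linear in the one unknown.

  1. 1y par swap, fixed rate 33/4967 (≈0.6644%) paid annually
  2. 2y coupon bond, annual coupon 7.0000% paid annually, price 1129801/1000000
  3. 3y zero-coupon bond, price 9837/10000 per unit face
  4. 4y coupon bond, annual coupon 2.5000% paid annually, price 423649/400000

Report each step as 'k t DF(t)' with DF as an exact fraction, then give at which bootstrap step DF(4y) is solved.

1 1 4967/5000
2 2 9909/10000
3 3 9837/10000
4 4 9609/10000
DF(4y) is solved at step 4

step 1 [1y] swap r/1=33/4967: DF=(1 − 33/4967·(0))/(1+33/4967) = 4967/5000 ≈ 0.993400
step 2 [2y] bond c/1=7/100: DF=(1129801/1000000 − 7/100·(0.993400))/(1+7/100) = 9909/10000 ≈ 0.990900
step 3 [3y] zero: DF = P = 9837/10000 ≈ 0.983700
step 4 [4y] bond c/1=1/40: DF=(423649/400000 − 1/40·(0.993400+0.990900+0.983700))/(1+1/40) = 9609/10000 ≈ 0.960900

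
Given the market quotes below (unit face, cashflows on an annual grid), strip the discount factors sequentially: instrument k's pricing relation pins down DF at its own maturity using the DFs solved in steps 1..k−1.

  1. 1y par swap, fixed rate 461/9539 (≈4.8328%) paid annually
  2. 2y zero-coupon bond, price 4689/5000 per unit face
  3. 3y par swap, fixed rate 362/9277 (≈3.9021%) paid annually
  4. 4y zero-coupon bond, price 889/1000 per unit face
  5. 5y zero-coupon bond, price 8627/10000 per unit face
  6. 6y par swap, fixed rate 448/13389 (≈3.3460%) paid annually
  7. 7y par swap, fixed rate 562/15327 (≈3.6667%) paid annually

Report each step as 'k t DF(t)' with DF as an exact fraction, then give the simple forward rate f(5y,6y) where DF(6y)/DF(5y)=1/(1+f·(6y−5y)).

1 1 9539/10000
2 2 4689/5000
3 3 4457/5000
4 4 889/1000
5 5 8627/10000
6 6 513/625
7 7 969/1250
f(5y,6y) = ((8627/10000)/(513/625) − 1)/(1) = 419/8208 ≈ 5.1048%

step 1 [1y] swap r/1=461/9539: DF=(1 − 461/9539·(0))/(1+461/9539) = 9539/10000 ≈ 0.953900
step 2 [2y] zero: DF = P = 4689/5000 ≈ 0.937800
step 3 [3y] swap r/1=362/9277: DF=(1 − 362/9277·(0.953900+0.937800))/(1+362/9277) = 4457/5000 ≈ 0.891400
step 4 [4y] zero: DF = P = 889/1000 ≈ 0.889000
step 5 [5y] zero: DF = P = 8627/10000 ≈ 0.862700
step 6 [6y] swap r/1=448/13389: DF=(1 − 448/13389·(0.953900+0.937800+0.891400+0.889000+0.862700))/(1+448/13389) = 513/625 ≈ 0.820800
step 7 [7y] swap r/1=562/15327: DF=(1 − 562/15327·(0.953900+0.937800+0.891400+0.889000+0.862700+0.820800))/(1+562/15327) = 969/1250 ≈ 0.775200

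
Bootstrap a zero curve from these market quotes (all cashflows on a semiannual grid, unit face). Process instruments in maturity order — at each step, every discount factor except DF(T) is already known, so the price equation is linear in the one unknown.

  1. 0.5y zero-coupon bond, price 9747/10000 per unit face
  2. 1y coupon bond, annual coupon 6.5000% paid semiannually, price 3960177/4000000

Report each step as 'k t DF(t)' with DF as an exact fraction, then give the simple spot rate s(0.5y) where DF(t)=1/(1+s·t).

1 1/2 9747/10000
2 1 4641/5000
s(0.5y) = (1/(9747/10000) − 1)/(1/2) = 506/9747 ≈ 5.1913%

step 1 [0.5y] zero: DF = P = 9747/10000 ≈ 0.974700
step 2 [1y] bond c/2=13/400: DF=(3960177/4000000 − 13/400·(0.974700))/(1+13/400) = 4641/5000 ≈ 0.928200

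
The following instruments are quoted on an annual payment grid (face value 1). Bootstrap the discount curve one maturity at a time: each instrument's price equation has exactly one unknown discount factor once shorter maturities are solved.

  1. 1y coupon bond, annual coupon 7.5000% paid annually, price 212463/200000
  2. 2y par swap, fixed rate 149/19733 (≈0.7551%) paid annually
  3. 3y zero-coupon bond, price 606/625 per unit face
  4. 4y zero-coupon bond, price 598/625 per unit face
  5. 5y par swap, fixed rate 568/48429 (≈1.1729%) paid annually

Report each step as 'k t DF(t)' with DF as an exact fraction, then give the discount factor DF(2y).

1 1 4941/5000
2 2 9851/10000
3 3 606/625
4 4 598/625
5 5 1179/1250
DF(2y) = 9851/10000 ≈ 0.985100

step 1 [1y] bond c/1=3/40: DF=(212463/200000 − 3/40·(0))/(1+3/40) = 4941/5000 ≈ 0.988200
step 2 [2y] swap r/1=149/19733: DF=(1 − 149/19733·(0.988200))/(1+149/19733) = 9851/10000 ≈ 0.985100
step 3 [3y] zero: DF = P = 606/625 ≈ 0.969600
step 4 [4y] zero: DF = P = 598/625 ≈ 0.956800
step 5 [5y] swap r/1=568/48429: DF=(1 − 568/48429·(0.988200+0.985100+0.969600+0.956800))/(1+568/48429) = 1179/1250 ≈ 0.943200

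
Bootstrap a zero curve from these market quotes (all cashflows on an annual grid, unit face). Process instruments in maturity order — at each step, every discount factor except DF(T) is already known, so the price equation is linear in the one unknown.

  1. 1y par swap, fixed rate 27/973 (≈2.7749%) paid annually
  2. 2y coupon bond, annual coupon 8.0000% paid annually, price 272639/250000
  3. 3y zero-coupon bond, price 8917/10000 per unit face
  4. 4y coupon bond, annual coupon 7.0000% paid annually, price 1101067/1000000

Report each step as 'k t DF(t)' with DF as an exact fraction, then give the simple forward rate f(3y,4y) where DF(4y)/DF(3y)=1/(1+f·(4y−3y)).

1 1 973/1000
2 2 9377/10000
3 3 8917/10000
4 4 8457/10000
f(3y,4y) = ((8917/10000)/(8457/10000) − 1)/(1) = 460/8457 ≈ 5.4393%

step 1 [1y] swap r/1=27/973: DF=(1 − 27/973·(0))/(1+27/973) = 973/1000 ≈ 0.973000
step 2 [2y] bond c/1=2/25: DF=(272639/250000 − 2/25·(0.973000))/(1+2/25) = 9377/10000 ≈ 0.937700
step 3 [3y] zero: DF = P = 8917/10000 ≈ 0.891700
step 4 [4y] bond c/1=7/100: DF=(1101067/1000000 − 7/100·(0.973000+0.937700+0.891700))/(1+7/100) = 8457/10000 ≈ 0.845700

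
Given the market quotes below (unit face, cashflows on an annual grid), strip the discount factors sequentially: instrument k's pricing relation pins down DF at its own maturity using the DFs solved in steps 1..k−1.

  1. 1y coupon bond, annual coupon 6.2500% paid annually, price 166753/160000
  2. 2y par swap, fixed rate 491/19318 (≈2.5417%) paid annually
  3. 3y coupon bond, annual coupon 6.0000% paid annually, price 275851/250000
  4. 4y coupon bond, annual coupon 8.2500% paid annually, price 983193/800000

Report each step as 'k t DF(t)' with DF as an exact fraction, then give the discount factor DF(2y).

1 1 9809/10000
2 2 9509/10000
3 3 2329/2500
4 4 9171/10000
DF(2y) = 9509/10000 ≈ 0.950900

step 1 [1y] bond c/1=1/16: DF=(166753/160000 − 1/16·(0))/(1+1/16) = 9809/10000 ≈ 0.980900
step 2 [2y] swap r/1=491/19318: DF=(1 − 491/19318·(0.980900))/(1+491/19318) = 9509/10000 ≈ 0.950900
step 3 [3y] bond c/1=3/50: DF=(275851/250000 − 3/50·(0.980900+0.950900))/(1+3/50) = 2329/2500 ≈ 0.931600
step 4 [4y] bond c/1=33/400: DF=(983193/800000 − 33/400·(0.980900+0.950900+0.931600))/(1+33/400) = 9171/10000 ≈ 0.917100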